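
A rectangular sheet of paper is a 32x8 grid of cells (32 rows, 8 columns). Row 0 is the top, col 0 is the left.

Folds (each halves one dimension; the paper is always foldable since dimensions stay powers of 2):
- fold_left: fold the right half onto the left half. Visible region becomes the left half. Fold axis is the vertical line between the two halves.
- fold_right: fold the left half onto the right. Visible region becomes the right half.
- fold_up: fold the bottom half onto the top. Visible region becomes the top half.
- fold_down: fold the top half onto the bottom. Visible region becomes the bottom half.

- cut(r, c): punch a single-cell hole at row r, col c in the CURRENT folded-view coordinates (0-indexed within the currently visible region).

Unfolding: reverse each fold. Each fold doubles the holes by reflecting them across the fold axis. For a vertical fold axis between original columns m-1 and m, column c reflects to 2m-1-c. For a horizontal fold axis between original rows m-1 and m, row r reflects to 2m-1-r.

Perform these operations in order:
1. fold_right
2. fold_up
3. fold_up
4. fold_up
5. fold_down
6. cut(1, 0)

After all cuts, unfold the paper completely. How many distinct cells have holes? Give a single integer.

Answer: 32

Derivation:
Op 1 fold_right: fold axis v@4; visible region now rows[0,32) x cols[4,8) = 32x4
Op 2 fold_up: fold axis h@16; visible region now rows[0,16) x cols[4,8) = 16x4
Op 3 fold_up: fold axis h@8; visible region now rows[0,8) x cols[4,8) = 8x4
Op 4 fold_up: fold axis h@4; visible region now rows[0,4) x cols[4,8) = 4x4
Op 5 fold_down: fold axis h@2; visible region now rows[2,4) x cols[4,8) = 2x4
Op 6 cut(1, 0): punch at orig (3,4); cuts so far [(3, 4)]; region rows[2,4) x cols[4,8) = 2x4
Unfold 1 (reflect across h@2): 2 holes -> [(0, 4), (3, 4)]
Unfold 2 (reflect across h@4): 4 holes -> [(0, 4), (3, 4), (4, 4), (7, 4)]
Unfold 3 (reflect across h@8): 8 holes -> [(0, 4), (3, 4), (4, 4), (7, 4), (8, 4), (11, 4), (12, 4), (15, 4)]
Unfold 4 (reflect across h@16): 16 holes -> [(0, 4), (3, 4), (4, 4), (7, 4), (8, 4), (11, 4), (12, 4), (15, 4), (16, 4), (19, 4), (20, 4), (23, 4), (24, 4), (27, 4), (28, 4), (31, 4)]
Unfold 5 (reflect across v@4): 32 holes -> [(0, 3), (0, 4), (3, 3), (3, 4), (4, 3), (4, 4), (7, 3), (7, 4), (8, 3), (8, 4), (11, 3), (11, 4), (12, 3), (12, 4), (15, 3), (15, 4), (16, 3), (16, 4), (19, 3), (19, 4), (20, 3), (20, 4), (23, 3), (23, 4), (24, 3), (24, 4), (27, 3), (27, 4), (28, 3), (28, 4), (31, 3), (31, 4)]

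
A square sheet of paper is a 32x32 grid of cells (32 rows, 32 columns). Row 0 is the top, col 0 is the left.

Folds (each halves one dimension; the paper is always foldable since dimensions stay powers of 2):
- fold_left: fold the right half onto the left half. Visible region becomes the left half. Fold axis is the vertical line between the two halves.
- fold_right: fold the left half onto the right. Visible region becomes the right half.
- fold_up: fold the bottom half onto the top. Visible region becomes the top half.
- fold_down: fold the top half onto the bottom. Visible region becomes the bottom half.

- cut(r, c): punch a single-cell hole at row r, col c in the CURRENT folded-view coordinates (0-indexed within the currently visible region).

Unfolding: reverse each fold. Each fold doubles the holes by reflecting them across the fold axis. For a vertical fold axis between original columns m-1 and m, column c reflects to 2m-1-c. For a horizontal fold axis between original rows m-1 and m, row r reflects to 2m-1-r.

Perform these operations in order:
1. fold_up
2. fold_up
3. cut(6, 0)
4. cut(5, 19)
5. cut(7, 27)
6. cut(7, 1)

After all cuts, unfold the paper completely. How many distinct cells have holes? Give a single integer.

Answer: 16

Derivation:
Op 1 fold_up: fold axis h@16; visible region now rows[0,16) x cols[0,32) = 16x32
Op 2 fold_up: fold axis h@8; visible region now rows[0,8) x cols[0,32) = 8x32
Op 3 cut(6, 0): punch at orig (6,0); cuts so far [(6, 0)]; region rows[0,8) x cols[0,32) = 8x32
Op 4 cut(5, 19): punch at orig (5,19); cuts so far [(5, 19), (6, 0)]; region rows[0,8) x cols[0,32) = 8x32
Op 5 cut(7, 27): punch at orig (7,27); cuts so far [(5, 19), (6, 0), (7, 27)]; region rows[0,8) x cols[0,32) = 8x32
Op 6 cut(7, 1): punch at orig (7,1); cuts so far [(5, 19), (6, 0), (7, 1), (7, 27)]; region rows[0,8) x cols[0,32) = 8x32
Unfold 1 (reflect across h@8): 8 holes -> [(5, 19), (6, 0), (7, 1), (7, 27), (8, 1), (8, 27), (9, 0), (10, 19)]
Unfold 2 (reflect across h@16): 16 holes -> [(5, 19), (6, 0), (7, 1), (7, 27), (8, 1), (8, 27), (9, 0), (10, 19), (21, 19), (22, 0), (23, 1), (23, 27), (24, 1), (24, 27), (25, 0), (26, 19)]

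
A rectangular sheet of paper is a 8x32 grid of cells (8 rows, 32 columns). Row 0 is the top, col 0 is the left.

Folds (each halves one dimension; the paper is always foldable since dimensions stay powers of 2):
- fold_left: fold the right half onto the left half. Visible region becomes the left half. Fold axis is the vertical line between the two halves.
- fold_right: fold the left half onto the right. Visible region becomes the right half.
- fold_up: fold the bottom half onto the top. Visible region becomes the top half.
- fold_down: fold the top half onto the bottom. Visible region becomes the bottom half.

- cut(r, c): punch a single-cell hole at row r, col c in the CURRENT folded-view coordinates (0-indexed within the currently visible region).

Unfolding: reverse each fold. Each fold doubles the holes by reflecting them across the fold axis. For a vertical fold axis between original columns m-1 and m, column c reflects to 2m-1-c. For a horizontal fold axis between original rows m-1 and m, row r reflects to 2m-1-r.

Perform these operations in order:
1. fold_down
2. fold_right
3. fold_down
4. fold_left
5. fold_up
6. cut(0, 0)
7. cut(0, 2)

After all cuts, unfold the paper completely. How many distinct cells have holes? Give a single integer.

Answer: 64

Derivation:
Op 1 fold_down: fold axis h@4; visible region now rows[4,8) x cols[0,32) = 4x32
Op 2 fold_right: fold axis v@16; visible region now rows[4,8) x cols[16,32) = 4x16
Op 3 fold_down: fold axis h@6; visible region now rows[6,8) x cols[16,32) = 2x16
Op 4 fold_left: fold axis v@24; visible region now rows[6,8) x cols[16,24) = 2x8
Op 5 fold_up: fold axis h@7; visible region now rows[6,7) x cols[16,24) = 1x8
Op 6 cut(0, 0): punch at orig (6,16); cuts so far [(6, 16)]; region rows[6,7) x cols[16,24) = 1x8
Op 7 cut(0, 2): punch at orig (6,18); cuts so far [(6, 16), (6, 18)]; region rows[6,7) x cols[16,24) = 1x8
Unfold 1 (reflect across h@7): 4 holes -> [(6, 16), (6, 18), (7, 16), (7, 18)]
Unfold 2 (reflect across v@24): 8 holes -> [(6, 16), (6, 18), (6, 29), (6, 31), (7, 16), (7, 18), (7, 29), (7, 31)]
Unfold 3 (reflect across h@6): 16 holes -> [(4, 16), (4, 18), (4, 29), (4, 31), (5, 16), (5, 18), (5, 29), (5, 31), (6, 16), (6, 18), (6, 29), (6, 31), (7, 16), (7, 18), (7, 29), (7, 31)]
Unfold 4 (reflect across v@16): 32 holes -> [(4, 0), (4, 2), (4, 13), (4, 15), (4, 16), (4, 18), (4, 29), (4, 31), (5, 0), (5, 2), (5, 13), (5, 15), (5, 16), (5, 18), (5, 29), (5, 31), (6, 0), (6, 2), (6, 13), (6, 15), (6, 16), (6, 18), (6, 29), (6, 31), (7, 0), (7, 2), (7, 13), (7, 15), (7, 16), (7, 18), (7, 29), (7, 31)]
Unfold 5 (reflect across h@4): 64 holes -> [(0, 0), (0, 2), (0, 13), (0, 15), (0, 16), (0, 18), (0, 29), (0, 31), (1, 0), (1, 2), (1, 13), (1, 15), (1, 16), (1, 18), (1, 29), (1, 31), (2, 0), (2, 2), (2, 13), (2, 15), (2, 16), (2, 18), (2, 29), (2, 31), (3, 0), (3, 2), (3, 13), (3, 15), (3, 16), (3, 18), (3, 29), (3, 31), (4, 0), (4, 2), (4, 13), (4, 15), (4, 16), (4, 18), (4, 29), (4, 31), (5, 0), (5, 2), (5, 13), (5, 15), (5, 16), (5, 18), (5, 29), (5, 31), (6, 0), (6, 2), (6, 13), (6, 15), (6, 16), (6, 18), (6, 29), (6, 31), (7, 0), (7, 2), (7, 13), (7, 15), (7, 16), (7, 18), (7, 29), (7, 31)]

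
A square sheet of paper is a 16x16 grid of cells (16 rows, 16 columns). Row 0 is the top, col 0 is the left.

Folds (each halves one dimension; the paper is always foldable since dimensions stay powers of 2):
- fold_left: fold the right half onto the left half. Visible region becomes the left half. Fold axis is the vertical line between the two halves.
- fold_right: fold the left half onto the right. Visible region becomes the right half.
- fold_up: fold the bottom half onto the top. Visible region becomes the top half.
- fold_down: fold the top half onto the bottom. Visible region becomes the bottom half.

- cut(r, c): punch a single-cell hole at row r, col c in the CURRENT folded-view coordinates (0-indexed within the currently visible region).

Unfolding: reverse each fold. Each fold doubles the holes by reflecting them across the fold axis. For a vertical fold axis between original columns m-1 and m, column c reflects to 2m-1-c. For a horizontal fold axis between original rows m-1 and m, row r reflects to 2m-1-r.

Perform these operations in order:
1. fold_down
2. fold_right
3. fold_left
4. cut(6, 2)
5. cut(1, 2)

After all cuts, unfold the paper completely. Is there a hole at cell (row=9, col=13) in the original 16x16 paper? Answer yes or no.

Op 1 fold_down: fold axis h@8; visible region now rows[8,16) x cols[0,16) = 8x16
Op 2 fold_right: fold axis v@8; visible region now rows[8,16) x cols[8,16) = 8x8
Op 3 fold_left: fold axis v@12; visible region now rows[8,16) x cols[8,12) = 8x4
Op 4 cut(6, 2): punch at orig (14,10); cuts so far [(14, 10)]; region rows[8,16) x cols[8,12) = 8x4
Op 5 cut(1, 2): punch at orig (9,10); cuts so far [(9, 10), (14, 10)]; region rows[8,16) x cols[8,12) = 8x4
Unfold 1 (reflect across v@12): 4 holes -> [(9, 10), (9, 13), (14, 10), (14, 13)]
Unfold 2 (reflect across v@8): 8 holes -> [(9, 2), (9, 5), (9, 10), (9, 13), (14, 2), (14, 5), (14, 10), (14, 13)]
Unfold 3 (reflect across h@8): 16 holes -> [(1, 2), (1, 5), (1, 10), (1, 13), (6, 2), (6, 5), (6, 10), (6, 13), (9, 2), (9, 5), (9, 10), (9, 13), (14, 2), (14, 5), (14, 10), (14, 13)]
Holes: [(1, 2), (1, 5), (1, 10), (1, 13), (6, 2), (6, 5), (6, 10), (6, 13), (9, 2), (9, 5), (9, 10), (9, 13), (14, 2), (14, 5), (14, 10), (14, 13)]

Answer: yes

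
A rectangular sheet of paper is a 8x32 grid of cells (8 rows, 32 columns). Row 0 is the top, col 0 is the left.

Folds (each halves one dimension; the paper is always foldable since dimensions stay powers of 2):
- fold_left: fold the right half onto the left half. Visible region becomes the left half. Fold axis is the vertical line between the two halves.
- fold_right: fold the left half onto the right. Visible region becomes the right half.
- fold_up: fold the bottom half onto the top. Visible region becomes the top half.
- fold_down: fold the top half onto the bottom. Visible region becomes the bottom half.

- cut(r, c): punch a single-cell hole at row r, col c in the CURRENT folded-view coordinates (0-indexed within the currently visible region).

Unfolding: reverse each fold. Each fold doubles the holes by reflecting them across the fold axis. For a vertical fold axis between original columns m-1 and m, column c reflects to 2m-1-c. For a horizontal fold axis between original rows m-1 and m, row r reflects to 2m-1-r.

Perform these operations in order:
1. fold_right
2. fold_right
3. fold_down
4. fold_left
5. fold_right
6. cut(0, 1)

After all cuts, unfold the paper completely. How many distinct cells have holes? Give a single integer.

Answer: 32

Derivation:
Op 1 fold_right: fold axis v@16; visible region now rows[0,8) x cols[16,32) = 8x16
Op 2 fold_right: fold axis v@24; visible region now rows[0,8) x cols[24,32) = 8x8
Op 3 fold_down: fold axis h@4; visible region now rows[4,8) x cols[24,32) = 4x8
Op 4 fold_left: fold axis v@28; visible region now rows[4,8) x cols[24,28) = 4x4
Op 5 fold_right: fold axis v@26; visible region now rows[4,8) x cols[26,28) = 4x2
Op 6 cut(0, 1): punch at orig (4,27); cuts so far [(4, 27)]; region rows[4,8) x cols[26,28) = 4x2
Unfold 1 (reflect across v@26): 2 holes -> [(4, 24), (4, 27)]
Unfold 2 (reflect across v@28): 4 holes -> [(4, 24), (4, 27), (4, 28), (4, 31)]
Unfold 3 (reflect across h@4): 8 holes -> [(3, 24), (3, 27), (3, 28), (3, 31), (4, 24), (4, 27), (4, 28), (4, 31)]
Unfold 4 (reflect across v@24): 16 holes -> [(3, 16), (3, 19), (3, 20), (3, 23), (3, 24), (3, 27), (3, 28), (3, 31), (4, 16), (4, 19), (4, 20), (4, 23), (4, 24), (4, 27), (4, 28), (4, 31)]
Unfold 5 (reflect across v@16): 32 holes -> [(3, 0), (3, 3), (3, 4), (3, 7), (3, 8), (3, 11), (3, 12), (3, 15), (3, 16), (3, 19), (3, 20), (3, 23), (3, 24), (3, 27), (3, 28), (3, 31), (4, 0), (4, 3), (4, 4), (4, 7), (4, 8), (4, 11), (4, 12), (4, 15), (4, 16), (4, 19), (4, 20), (4, 23), (4, 24), (4, 27), (4, 28), (4, 31)]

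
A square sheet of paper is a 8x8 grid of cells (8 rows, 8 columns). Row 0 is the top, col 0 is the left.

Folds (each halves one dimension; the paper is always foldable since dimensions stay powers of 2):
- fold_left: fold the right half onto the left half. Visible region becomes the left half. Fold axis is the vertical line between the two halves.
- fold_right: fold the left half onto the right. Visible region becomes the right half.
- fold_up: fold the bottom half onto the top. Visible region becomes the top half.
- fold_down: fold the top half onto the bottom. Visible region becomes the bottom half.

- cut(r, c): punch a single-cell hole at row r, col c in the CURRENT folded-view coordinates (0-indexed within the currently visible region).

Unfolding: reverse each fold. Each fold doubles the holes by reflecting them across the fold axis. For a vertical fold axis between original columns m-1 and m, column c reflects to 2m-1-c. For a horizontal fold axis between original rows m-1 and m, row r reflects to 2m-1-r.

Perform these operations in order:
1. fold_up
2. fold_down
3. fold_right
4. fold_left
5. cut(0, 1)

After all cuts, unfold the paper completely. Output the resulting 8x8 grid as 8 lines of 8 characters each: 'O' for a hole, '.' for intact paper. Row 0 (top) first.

Op 1 fold_up: fold axis h@4; visible region now rows[0,4) x cols[0,8) = 4x8
Op 2 fold_down: fold axis h@2; visible region now rows[2,4) x cols[0,8) = 2x8
Op 3 fold_right: fold axis v@4; visible region now rows[2,4) x cols[4,8) = 2x4
Op 4 fold_left: fold axis v@6; visible region now rows[2,4) x cols[4,6) = 2x2
Op 5 cut(0, 1): punch at orig (2,5); cuts so far [(2, 5)]; region rows[2,4) x cols[4,6) = 2x2
Unfold 1 (reflect across v@6): 2 holes -> [(2, 5), (2, 6)]
Unfold 2 (reflect across v@4): 4 holes -> [(2, 1), (2, 2), (2, 5), (2, 6)]
Unfold 3 (reflect across h@2): 8 holes -> [(1, 1), (1, 2), (1, 5), (1, 6), (2, 1), (2, 2), (2, 5), (2, 6)]
Unfold 4 (reflect across h@4): 16 holes -> [(1, 1), (1, 2), (1, 5), (1, 6), (2, 1), (2, 2), (2, 5), (2, 6), (5, 1), (5, 2), (5, 5), (5, 6), (6, 1), (6, 2), (6, 5), (6, 6)]

Answer: ........
.OO..OO.
.OO..OO.
........
........
.OO..OO.
.OO..OO.
........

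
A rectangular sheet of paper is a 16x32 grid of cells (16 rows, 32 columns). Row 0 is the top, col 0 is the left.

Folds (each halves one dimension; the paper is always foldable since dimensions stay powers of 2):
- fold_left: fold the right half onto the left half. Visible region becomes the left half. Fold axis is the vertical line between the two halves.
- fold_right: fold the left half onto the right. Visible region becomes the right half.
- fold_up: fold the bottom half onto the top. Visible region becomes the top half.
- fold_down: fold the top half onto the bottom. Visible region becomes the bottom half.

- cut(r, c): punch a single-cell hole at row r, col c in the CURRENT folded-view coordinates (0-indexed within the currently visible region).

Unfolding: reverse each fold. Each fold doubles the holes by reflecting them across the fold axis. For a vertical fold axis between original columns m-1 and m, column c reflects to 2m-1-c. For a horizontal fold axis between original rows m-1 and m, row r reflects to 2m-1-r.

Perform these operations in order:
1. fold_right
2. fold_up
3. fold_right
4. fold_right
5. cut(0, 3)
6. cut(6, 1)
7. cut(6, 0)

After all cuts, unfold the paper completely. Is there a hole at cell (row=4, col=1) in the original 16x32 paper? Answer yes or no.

Op 1 fold_right: fold axis v@16; visible region now rows[0,16) x cols[16,32) = 16x16
Op 2 fold_up: fold axis h@8; visible region now rows[0,8) x cols[16,32) = 8x16
Op 3 fold_right: fold axis v@24; visible region now rows[0,8) x cols[24,32) = 8x8
Op 4 fold_right: fold axis v@28; visible region now rows[0,8) x cols[28,32) = 8x4
Op 5 cut(0, 3): punch at orig (0,31); cuts so far [(0, 31)]; region rows[0,8) x cols[28,32) = 8x4
Op 6 cut(6, 1): punch at orig (6,29); cuts so far [(0, 31), (6, 29)]; region rows[0,8) x cols[28,32) = 8x4
Op 7 cut(6, 0): punch at orig (6,28); cuts so far [(0, 31), (6, 28), (6, 29)]; region rows[0,8) x cols[28,32) = 8x4
Unfold 1 (reflect across v@28): 6 holes -> [(0, 24), (0, 31), (6, 26), (6, 27), (6, 28), (6, 29)]
Unfold 2 (reflect across v@24): 12 holes -> [(0, 16), (0, 23), (0, 24), (0, 31), (6, 18), (6, 19), (6, 20), (6, 21), (6, 26), (6, 27), (6, 28), (6, 29)]
Unfold 3 (reflect across h@8): 24 holes -> [(0, 16), (0, 23), (0, 24), (0, 31), (6, 18), (6, 19), (6, 20), (6, 21), (6, 26), (6, 27), (6, 28), (6, 29), (9, 18), (9, 19), (9, 20), (9, 21), (9, 26), (9, 27), (9, 28), (9, 29), (15, 16), (15, 23), (15, 24), (15, 31)]
Unfold 4 (reflect across v@16): 48 holes -> [(0, 0), (0, 7), (0, 8), (0, 15), (0, 16), (0, 23), (0, 24), (0, 31), (6, 2), (6, 3), (6, 4), (6, 5), (6, 10), (6, 11), (6, 12), (6, 13), (6, 18), (6, 19), (6, 20), (6, 21), (6, 26), (6, 27), (6, 28), (6, 29), (9, 2), (9, 3), (9, 4), (9, 5), (9, 10), (9, 11), (9, 12), (9, 13), (9, 18), (9, 19), (9, 20), (9, 21), (9, 26), (9, 27), (9, 28), (9, 29), (15, 0), (15, 7), (15, 8), (15, 15), (15, 16), (15, 23), (15, 24), (15, 31)]
Holes: [(0, 0), (0, 7), (0, 8), (0, 15), (0, 16), (0, 23), (0, 24), (0, 31), (6, 2), (6, 3), (6, 4), (6, 5), (6, 10), (6, 11), (6, 12), (6, 13), (6, 18), (6, 19), (6, 20), (6, 21), (6, 26), (6, 27), (6, 28), (6, 29), (9, 2), (9, 3), (9, 4), (9, 5), (9, 10), (9, 11), (9, 12), (9, 13), (9, 18), (9, 19), (9, 20), (9, 21), (9, 26), (9, 27), (9, 28), (9, 29), (15, 0), (15, 7), (15, 8), (15, 15), (15, 16), (15, 23), (15, 24), (15, 31)]

Answer: no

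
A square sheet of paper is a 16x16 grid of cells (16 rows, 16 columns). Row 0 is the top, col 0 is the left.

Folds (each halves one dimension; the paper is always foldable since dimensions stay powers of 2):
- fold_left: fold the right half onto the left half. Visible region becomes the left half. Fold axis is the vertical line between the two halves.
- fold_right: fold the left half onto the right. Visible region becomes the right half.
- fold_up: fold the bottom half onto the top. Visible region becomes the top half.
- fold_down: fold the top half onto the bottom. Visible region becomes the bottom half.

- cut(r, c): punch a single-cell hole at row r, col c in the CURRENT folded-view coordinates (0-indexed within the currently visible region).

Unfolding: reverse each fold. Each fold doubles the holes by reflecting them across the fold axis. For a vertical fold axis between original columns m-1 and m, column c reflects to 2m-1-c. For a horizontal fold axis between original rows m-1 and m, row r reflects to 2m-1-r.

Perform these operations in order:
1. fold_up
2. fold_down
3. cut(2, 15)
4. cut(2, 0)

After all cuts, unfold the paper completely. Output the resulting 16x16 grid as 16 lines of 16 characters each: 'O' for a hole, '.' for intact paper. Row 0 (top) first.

Answer: ................
O..............O
................
................
................
................
O..............O
................
................
O..............O
................
................
................
................
O..............O
................

Derivation:
Op 1 fold_up: fold axis h@8; visible region now rows[0,8) x cols[0,16) = 8x16
Op 2 fold_down: fold axis h@4; visible region now rows[4,8) x cols[0,16) = 4x16
Op 3 cut(2, 15): punch at orig (6,15); cuts so far [(6, 15)]; region rows[4,8) x cols[0,16) = 4x16
Op 4 cut(2, 0): punch at orig (6,0); cuts so far [(6, 0), (6, 15)]; region rows[4,8) x cols[0,16) = 4x16
Unfold 1 (reflect across h@4): 4 holes -> [(1, 0), (1, 15), (6, 0), (6, 15)]
Unfold 2 (reflect across h@8): 8 holes -> [(1, 0), (1, 15), (6, 0), (6, 15), (9, 0), (9, 15), (14, 0), (14, 15)]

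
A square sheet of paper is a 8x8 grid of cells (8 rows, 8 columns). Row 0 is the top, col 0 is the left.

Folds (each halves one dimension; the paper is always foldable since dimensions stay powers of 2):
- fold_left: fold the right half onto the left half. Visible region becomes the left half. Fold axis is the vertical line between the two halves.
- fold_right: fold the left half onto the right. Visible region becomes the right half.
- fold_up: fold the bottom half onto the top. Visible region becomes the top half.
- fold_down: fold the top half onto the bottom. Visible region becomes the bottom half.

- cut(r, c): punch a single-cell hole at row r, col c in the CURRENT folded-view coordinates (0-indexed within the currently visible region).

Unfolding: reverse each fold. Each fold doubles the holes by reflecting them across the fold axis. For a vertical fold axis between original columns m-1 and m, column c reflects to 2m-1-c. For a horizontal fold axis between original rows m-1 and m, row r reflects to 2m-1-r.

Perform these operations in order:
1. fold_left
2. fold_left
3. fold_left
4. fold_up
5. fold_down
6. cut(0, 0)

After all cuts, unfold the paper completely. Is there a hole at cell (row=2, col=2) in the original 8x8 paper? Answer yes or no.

Answer: yes

Derivation:
Op 1 fold_left: fold axis v@4; visible region now rows[0,8) x cols[0,4) = 8x4
Op 2 fold_left: fold axis v@2; visible region now rows[0,8) x cols[0,2) = 8x2
Op 3 fold_left: fold axis v@1; visible region now rows[0,8) x cols[0,1) = 8x1
Op 4 fold_up: fold axis h@4; visible region now rows[0,4) x cols[0,1) = 4x1
Op 5 fold_down: fold axis h@2; visible region now rows[2,4) x cols[0,1) = 2x1
Op 6 cut(0, 0): punch at orig (2,0); cuts so far [(2, 0)]; region rows[2,4) x cols[0,1) = 2x1
Unfold 1 (reflect across h@2): 2 holes -> [(1, 0), (2, 0)]
Unfold 2 (reflect across h@4): 4 holes -> [(1, 0), (2, 0), (5, 0), (6, 0)]
Unfold 3 (reflect across v@1): 8 holes -> [(1, 0), (1, 1), (2, 0), (2, 1), (5, 0), (5, 1), (6, 0), (6, 1)]
Unfold 4 (reflect across v@2): 16 holes -> [(1, 0), (1, 1), (1, 2), (1, 3), (2, 0), (2, 1), (2, 2), (2, 3), (5, 0), (5, 1), (5, 2), (5, 3), (6, 0), (6, 1), (6, 2), (6, 3)]
Unfold 5 (reflect across v@4): 32 holes -> [(1, 0), (1, 1), (1, 2), (1, 3), (1, 4), (1, 5), (1, 6), (1, 7), (2, 0), (2, 1), (2, 2), (2, 3), (2, 4), (2, 5), (2, 6), (2, 7), (5, 0), (5, 1), (5, 2), (5, 3), (5, 4), (5, 5), (5, 6), (5, 7), (6, 0), (6, 1), (6, 2), (6, 3), (6, 4), (6, 5), (6, 6), (6, 7)]
Holes: [(1, 0), (1, 1), (1, 2), (1, 3), (1, 4), (1, 5), (1, 6), (1, 7), (2, 0), (2, 1), (2, 2), (2, 3), (2, 4), (2, 5), (2, 6), (2, 7), (5, 0), (5, 1), (5, 2), (5, 3), (5, 4), (5, 5), (5, 6), (5, 7), (6, 0), (6, 1), (6, 2), (6, 3), (6, 4), (6, 5), (6, 6), (6, 7)]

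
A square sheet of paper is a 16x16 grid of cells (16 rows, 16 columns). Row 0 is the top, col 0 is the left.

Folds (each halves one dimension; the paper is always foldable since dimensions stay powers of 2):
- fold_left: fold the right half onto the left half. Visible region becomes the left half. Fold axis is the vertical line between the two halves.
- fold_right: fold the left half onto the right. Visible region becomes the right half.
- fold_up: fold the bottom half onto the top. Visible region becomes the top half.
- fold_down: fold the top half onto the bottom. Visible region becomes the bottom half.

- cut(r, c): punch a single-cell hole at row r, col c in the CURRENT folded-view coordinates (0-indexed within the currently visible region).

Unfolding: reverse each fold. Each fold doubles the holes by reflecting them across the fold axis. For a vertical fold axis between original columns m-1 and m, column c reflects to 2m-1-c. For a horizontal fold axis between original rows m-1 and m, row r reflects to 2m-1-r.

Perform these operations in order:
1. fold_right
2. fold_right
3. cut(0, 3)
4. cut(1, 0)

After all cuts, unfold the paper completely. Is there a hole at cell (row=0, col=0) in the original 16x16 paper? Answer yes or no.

Op 1 fold_right: fold axis v@8; visible region now rows[0,16) x cols[8,16) = 16x8
Op 2 fold_right: fold axis v@12; visible region now rows[0,16) x cols[12,16) = 16x4
Op 3 cut(0, 3): punch at orig (0,15); cuts so far [(0, 15)]; region rows[0,16) x cols[12,16) = 16x4
Op 4 cut(1, 0): punch at orig (1,12); cuts so far [(0, 15), (1, 12)]; region rows[0,16) x cols[12,16) = 16x4
Unfold 1 (reflect across v@12): 4 holes -> [(0, 8), (0, 15), (1, 11), (1, 12)]
Unfold 2 (reflect across v@8): 8 holes -> [(0, 0), (0, 7), (0, 8), (0, 15), (1, 3), (1, 4), (1, 11), (1, 12)]
Holes: [(0, 0), (0, 7), (0, 8), (0, 15), (1, 3), (1, 4), (1, 11), (1, 12)]

Answer: yes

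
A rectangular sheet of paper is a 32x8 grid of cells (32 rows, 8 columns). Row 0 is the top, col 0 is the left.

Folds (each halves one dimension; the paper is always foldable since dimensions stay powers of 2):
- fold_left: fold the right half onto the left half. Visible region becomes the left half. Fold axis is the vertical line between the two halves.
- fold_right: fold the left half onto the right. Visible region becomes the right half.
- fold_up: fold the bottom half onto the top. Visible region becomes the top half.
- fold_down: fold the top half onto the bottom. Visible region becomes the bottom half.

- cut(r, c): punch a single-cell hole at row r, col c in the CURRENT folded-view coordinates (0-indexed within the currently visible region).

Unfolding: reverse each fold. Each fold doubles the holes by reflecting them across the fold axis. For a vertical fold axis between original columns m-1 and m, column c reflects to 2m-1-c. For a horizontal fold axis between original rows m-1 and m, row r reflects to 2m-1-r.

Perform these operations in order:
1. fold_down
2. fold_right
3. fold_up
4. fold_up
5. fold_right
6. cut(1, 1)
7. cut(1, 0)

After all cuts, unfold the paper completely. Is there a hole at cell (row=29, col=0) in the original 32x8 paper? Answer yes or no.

Op 1 fold_down: fold axis h@16; visible region now rows[16,32) x cols[0,8) = 16x8
Op 2 fold_right: fold axis v@4; visible region now rows[16,32) x cols[4,8) = 16x4
Op 3 fold_up: fold axis h@24; visible region now rows[16,24) x cols[4,8) = 8x4
Op 4 fold_up: fold axis h@20; visible region now rows[16,20) x cols[4,8) = 4x4
Op 5 fold_right: fold axis v@6; visible region now rows[16,20) x cols[6,8) = 4x2
Op 6 cut(1, 1): punch at orig (17,7); cuts so far [(17, 7)]; region rows[16,20) x cols[6,8) = 4x2
Op 7 cut(1, 0): punch at orig (17,6); cuts so far [(17, 6), (17, 7)]; region rows[16,20) x cols[6,8) = 4x2
Unfold 1 (reflect across v@6): 4 holes -> [(17, 4), (17, 5), (17, 6), (17, 7)]
Unfold 2 (reflect across h@20): 8 holes -> [(17, 4), (17, 5), (17, 6), (17, 7), (22, 4), (22, 5), (22, 6), (22, 7)]
Unfold 3 (reflect across h@24): 16 holes -> [(17, 4), (17, 5), (17, 6), (17, 7), (22, 4), (22, 5), (22, 6), (22, 7), (25, 4), (25, 5), (25, 6), (25, 7), (30, 4), (30, 5), (30, 6), (30, 7)]
Unfold 4 (reflect across v@4): 32 holes -> [(17, 0), (17, 1), (17, 2), (17, 3), (17, 4), (17, 5), (17, 6), (17, 7), (22, 0), (22, 1), (22, 2), (22, 3), (22, 4), (22, 5), (22, 6), (22, 7), (25, 0), (25, 1), (25, 2), (25, 3), (25, 4), (25, 5), (25, 6), (25, 7), (30, 0), (30, 1), (30, 2), (30, 3), (30, 4), (30, 5), (30, 6), (30, 7)]
Unfold 5 (reflect across h@16): 64 holes -> [(1, 0), (1, 1), (1, 2), (1, 3), (1, 4), (1, 5), (1, 6), (1, 7), (6, 0), (6, 1), (6, 2), (6, 3), (6, 4), (6, 5), (6, 6), (6, 7), (9, 0), (9, 1), (9, 2), (9, 3), (9, 4), (9, 5), (9, 6), (9, 7), (14, 0), (14, 1), (14, 2), (14, 3), (14, 4), (14, 5), (14, 6), (14, 7), (17, 0), (17, 1), (17, 2), (17, 3), (17, 4), (17, 5), (17, 6), (17, 7), (22, 0), (22, 1), (22, 2), (22, 3), (22, 4), (22, 5), (22, 6), (22, 7), (25, 0), (25, 1), (25, 2), (25, 3), (25, 4), (25, 5), (25, 6), (25, 7), (30, 0), (30, 1), (30, 2), (30, 3), (30, 4), (30, 5), (30, 6), (30, 7)]
Holes: [(1, 0), (1, 1), (1, 2), (1, 3), (1, 4), (1, 5), (1, 6), (1, 7), (6, 0), (6, 1), (6, 2), (6, 3), (6, 4), (6, 5), (6, 6), (6, 7), (9, 0), (9, 1), (9, 2), (9, 3), (9, 4), (9, 5), (9, 6), (9, 7), (14, 0), (14, 1), (14, 2), (14, 3), (14, 4), (14, 5), (14, 6), (14, 7), (17, 0), (17, 1), (17, 2), (17, 3), (17, 4), (17, 5), (17, 6), (17, 7), (22, 0), (22, 1), (22, 2), (22, 3), (22, 4), (22, 5), (22, 6), (22, 7), (25, 0), (25, 1), (25, 2), (25, 3), (25, 4), (25, 5), (25, 6), (25, 7), (30, 0), (30, 1), (30, 2), (30, 3), (30, 4), (30, 5), (30, 6), (30, 7)]

Answer: no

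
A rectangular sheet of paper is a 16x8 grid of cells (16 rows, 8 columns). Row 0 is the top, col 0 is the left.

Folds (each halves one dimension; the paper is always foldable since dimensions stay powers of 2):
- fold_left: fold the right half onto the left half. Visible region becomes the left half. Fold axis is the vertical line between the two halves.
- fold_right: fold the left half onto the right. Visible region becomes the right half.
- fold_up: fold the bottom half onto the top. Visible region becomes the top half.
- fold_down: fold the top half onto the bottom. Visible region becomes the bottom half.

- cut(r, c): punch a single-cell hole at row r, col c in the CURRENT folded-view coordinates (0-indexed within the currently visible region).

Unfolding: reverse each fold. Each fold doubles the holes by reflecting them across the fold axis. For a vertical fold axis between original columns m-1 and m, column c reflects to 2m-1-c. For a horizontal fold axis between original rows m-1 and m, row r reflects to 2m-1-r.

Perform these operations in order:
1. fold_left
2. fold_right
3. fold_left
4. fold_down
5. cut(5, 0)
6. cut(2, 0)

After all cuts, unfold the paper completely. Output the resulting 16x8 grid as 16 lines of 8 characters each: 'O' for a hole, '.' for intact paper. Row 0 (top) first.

Op 1 fold_left: fold axis v@4; visible region now rows[0,16) x cols[0,4) = 16x4
Op 2 fold_right: fold axis v@2; visible region now rows[0,16) x cols[2,4) = 16x2
Op 3 fold_left: fold axis v@3; visible region now rows[0,16) x cols[2,3) = 16x1
Op 4 fold_down: fold axis h@8; visible region now rows[8,16) x cols[2,3) = 8x1
Op 5 cut(5, 0): punch at orig (13,2); cuts so far [(13, 2)]; region rows[8,16) x cols[2,3) = 8x1
Op 6 cut(2, 0): punch at orig (10,2); cuts so far [(10, 2), (13, 2)]; region rows[8,16) x cols[2,3) = 8x1
Unfold 1 (reflect across h@8): 4 holes -> [(2, 2), (5, 2), (10, 2), (13, 2)]
Unfold 2 (reflect across v@3): 8 holes -> [(2, 2), (2, 3), (5, 2), (5, 3), (10, 2), (10, 3), (13, 2), (13, 3)]
Unfold 3 (reflect across v@2): 16 holes -> [(2, 0), (2, 1), (2, 2), (2, 3), (5, 0), (5, 1), (5, 2), (5, 3), (10, 0), (10, 1), (10, 2), (10, 3), (13, 0), (13, 1), (13, 2), (13, 3)]
Unfold 4 (reflect across v@4): 32 holes -> [(2, 0), (2, 1), (2, 2), (2, 3), (2, 4), (2, 5), (2, 6), (2, 7), (5, 0), (5, 1), (5, 2), (5, 3), (5, 4), (5, 5), (5, 6), (5, 7), (10, 0), (10, 1), (10, 2), (10, 3), (10, 4), (10, 5), (10, 6), (10, 7), (13, 0), (13, 1), (13, 2), (13, 3), (13, 4), (13, 5), (13, 6), (13, 7)]

Answer: ........
........
OOOOOOOO
........
........
OOOOOOOO
........
........
........
........
OOOOOOOO
........
........
OOOOOOOO
........
........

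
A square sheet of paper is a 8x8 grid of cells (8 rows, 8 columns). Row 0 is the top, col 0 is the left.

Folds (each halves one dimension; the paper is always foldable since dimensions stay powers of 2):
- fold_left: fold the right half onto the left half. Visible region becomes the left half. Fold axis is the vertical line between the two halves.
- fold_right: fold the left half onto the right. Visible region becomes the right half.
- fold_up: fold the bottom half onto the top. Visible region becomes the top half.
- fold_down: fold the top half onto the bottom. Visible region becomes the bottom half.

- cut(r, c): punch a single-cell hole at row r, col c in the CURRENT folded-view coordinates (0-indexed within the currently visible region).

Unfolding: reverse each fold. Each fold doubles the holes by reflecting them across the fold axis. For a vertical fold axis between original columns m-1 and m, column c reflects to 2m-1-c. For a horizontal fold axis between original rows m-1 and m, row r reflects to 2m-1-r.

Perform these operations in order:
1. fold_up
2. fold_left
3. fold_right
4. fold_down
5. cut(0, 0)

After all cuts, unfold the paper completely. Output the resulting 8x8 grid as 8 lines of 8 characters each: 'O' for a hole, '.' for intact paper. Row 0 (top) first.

Answer: ........
.OO..OO.
.OO..OO.
........
........
.OO..OO.
.OO..OO.
........

Derivation:
Op 1 fold_up: fold axis h@4; visible region now rows[0,4) x cols[0,8) = 4x8
Op 2 fold_left: fold axis v@4; visible region now rows[0,4) x cols[0,4) = 4x4
Op 3 fold_right: fold axis v@2; visible region now rows[0,4) x cols[2,4) = 4x2
Op 4 fold_down: fold axis h@2; visible region now rows[2,4) x cols[2,4) = 2x2
Op 5 cut(0, 0): punch at orig (2,2); cuts so far [(2, 2)]; region rows[2,4) x cols[2,4) = 2x2
Unfold 1 (reflect across h@2): 2 holes -> [(1, 2), (2, 2)]
Unfold 2 (reflect across v@2): 4 holes -> [(1, 1), (1, 2), (2, 1), (2, 2)]
Unfold 3 (reflect across v@4): 8 holes -> [(1, 1), (1, 2), (1, 5), (1, 6), (2, 1), (2, 2), (2, 5), (2, 6)]
Unfold 4 (reflect across h@4): 16 holes -> [(1, 1), (1, 2), (1, 5), (1, 6), (2, 1), (2, 2), (2, 5), (2, 6), (5, 1), (5, 2), (5, 5), (5, 6), (6, 1), (6, 2), (6, 5), (6, 6)]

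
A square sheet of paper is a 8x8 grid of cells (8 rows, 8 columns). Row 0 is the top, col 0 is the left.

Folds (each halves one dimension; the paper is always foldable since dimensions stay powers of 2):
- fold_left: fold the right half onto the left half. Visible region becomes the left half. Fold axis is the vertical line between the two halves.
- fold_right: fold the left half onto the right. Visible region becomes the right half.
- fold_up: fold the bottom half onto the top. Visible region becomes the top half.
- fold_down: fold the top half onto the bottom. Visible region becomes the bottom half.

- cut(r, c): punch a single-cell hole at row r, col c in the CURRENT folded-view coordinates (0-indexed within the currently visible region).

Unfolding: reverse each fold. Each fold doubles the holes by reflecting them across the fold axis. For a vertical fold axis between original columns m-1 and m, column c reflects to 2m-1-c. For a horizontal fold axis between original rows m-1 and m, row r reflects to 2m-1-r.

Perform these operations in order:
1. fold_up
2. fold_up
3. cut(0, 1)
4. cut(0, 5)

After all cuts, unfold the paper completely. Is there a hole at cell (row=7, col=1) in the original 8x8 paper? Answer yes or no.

Op 1 fold_up: fold axis h@4; visible region now rows[0,4) x cols[0,8) = 4x8
Op 2 fold_up: fold axis h@2; visible region now rows[0,2) x cols[0,8) = 2x8
Op 3 cut(0, 1): punch at orig (0,1); cuts so far [(0, 1)]; region rows[0,2) x cols[0,8) = 2x8
Op 4 cut(0, 5): punch at orig (0,5); cuts so far [(0, 1), (0, 5)]; region rows[0,2) x cols[0,8) = 2x8
Unfold 1 (reflect across h@2): 4 holes -> [(0, 1), (0, 5), (3, 1), (3, 5)]
Unfold 2 (reflect across h@4): 8 holes -> [(0, 1), (0, 5), (3, 1), (3, 5), (4, 1), (4, 5), (7, 1), (7, 5)]
Holes: [(0, 1), (0, 5), (3, 1), (3, 5), (4, 1), (4, 5), (7, 1), (7, 5)]

Answer: yes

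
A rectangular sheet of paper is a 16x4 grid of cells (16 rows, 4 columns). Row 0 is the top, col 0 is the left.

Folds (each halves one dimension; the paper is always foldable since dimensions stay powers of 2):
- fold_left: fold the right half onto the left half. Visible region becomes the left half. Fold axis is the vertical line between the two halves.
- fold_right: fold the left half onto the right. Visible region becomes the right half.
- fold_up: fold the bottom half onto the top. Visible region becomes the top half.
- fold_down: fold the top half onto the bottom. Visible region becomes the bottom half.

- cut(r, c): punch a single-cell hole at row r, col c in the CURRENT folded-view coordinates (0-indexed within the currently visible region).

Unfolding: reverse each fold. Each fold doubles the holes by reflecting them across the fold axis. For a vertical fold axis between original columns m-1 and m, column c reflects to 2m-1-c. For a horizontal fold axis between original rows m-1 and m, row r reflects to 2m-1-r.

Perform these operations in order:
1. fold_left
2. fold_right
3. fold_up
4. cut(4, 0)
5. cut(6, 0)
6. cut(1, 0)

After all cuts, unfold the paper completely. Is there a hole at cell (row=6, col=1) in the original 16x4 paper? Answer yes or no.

Op 1 fold_left: fold axis v@2; visible region now rows[0,16) x cols[0,2) = 16x2
Op 2 fold_right: fold axis v@1; visible region now rows[0,16) x cols[1,2) = 16x1
Op 3 fold_up: fold axis h@8; visible region now rows[0,8) x cols[1,2) = 8x1
Op 4 cut(4, 0): punch at orig (4,1); cuts so far [(4, 1)]; region rows[0,8) x cols[1,2) = 8x1
Op 5 cut(6, 0): punch at orig (6,1); cuts so far [(4, 1), (6, 1)]; region rows[0,8) x cols[1,2) = 8x1
Op 6 cut(1, 0): punch at orig (1,1); cuts so far [(1, 1), (4, 1), (6, 1)]; region rows[0,8) x cols[1,2) = 8x1
Unfold 1 (reflect across h@8): 6 holes -> [(1, 1), (4, 1), (6, 1), (9, 1), (11, 1), (14, 1)]
Unfold 2 (reflect across v@1): 12 holes -> [(1, 0), (1, 1), (4, 0), (4, 1), (6, 0), (6, 1), (9, 0), (9, 1), (11, 0), (11, 1), (14, 0), (14, 1)]
Unfold 3 (reflect across v@2): 24 holes -> [(1, 0), (1, 1), (1, 2), (1, 3), (4, 0), (4, 1), (4, 2), (4, 3), (6, 0), (6, 1), (6, 2), (6, 3), (9, 0), (9, 1), (9, 2), (9, 3), (11, 0), (11, 1), (11, 2), (11, 3), (14, 0), (14, 1), (14, 2), (14, 3)]
Holes: [(1, 0), (1, 1), (1, 2), (1, 3), (4, 0), (4, 1), (4, 2), (4, 3), (6, 0), (6, 1), (6, 2), (6, 3), (9, 0), (9, 1), (9, 2), (9, 3), (11, 0), (11, 1), (11, 2), (11, 3), (14, 0), (14, 1), (14, 2), (14, 3)]

Answer: yes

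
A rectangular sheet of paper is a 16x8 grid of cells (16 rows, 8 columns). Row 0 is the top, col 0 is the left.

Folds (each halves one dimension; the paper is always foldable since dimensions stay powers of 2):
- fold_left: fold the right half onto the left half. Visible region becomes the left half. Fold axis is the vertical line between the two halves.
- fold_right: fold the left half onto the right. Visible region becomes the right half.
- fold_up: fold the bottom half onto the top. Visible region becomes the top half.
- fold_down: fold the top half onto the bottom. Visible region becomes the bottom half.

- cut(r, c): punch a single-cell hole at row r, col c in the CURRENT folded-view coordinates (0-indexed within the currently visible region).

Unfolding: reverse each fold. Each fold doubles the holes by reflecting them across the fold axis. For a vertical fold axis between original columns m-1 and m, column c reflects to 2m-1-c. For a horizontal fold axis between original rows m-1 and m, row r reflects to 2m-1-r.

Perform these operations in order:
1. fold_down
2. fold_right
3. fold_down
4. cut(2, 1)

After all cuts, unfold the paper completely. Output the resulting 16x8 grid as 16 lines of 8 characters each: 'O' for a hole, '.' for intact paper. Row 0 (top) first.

Answer: ........
..O..O..
........
........
........
........
..O..O..
........
........
..O..O..
........
........
........
........
..O..O..
........

Derivation:
Op 1 fold_down: fold axis h@8; visible region now rows[8,16) x cols[0,8) = 8x8
Op 2 fold_right: fold axis v@4; visible region now rows[8,16) x cols[4,8) = 8x4
Op 3 fold_down: fold axis h@12; visible region now rows[12,16) x cols[4,8) = 4x4
Op 4 cut(2, 1): punch at orig (14,5); cuts so far [(14, 5)]; region rows[12,16) x cols[4,8) = 4x4
Unfold 1 (reflect across h@12): 2 holes -> [(9, 5), (14, 5)]
Unfold 2 (reflect across v@4): 4 holes -> [(9, 2), (9, 5), (14, 2), (14, 5)]
Unfold 3 (reflect across h@8): 8 holes -> [(1, 2), (1, 5), (6, 2), (6, 5), (9, 2), (9, 5), (14, 2), (14, 5)]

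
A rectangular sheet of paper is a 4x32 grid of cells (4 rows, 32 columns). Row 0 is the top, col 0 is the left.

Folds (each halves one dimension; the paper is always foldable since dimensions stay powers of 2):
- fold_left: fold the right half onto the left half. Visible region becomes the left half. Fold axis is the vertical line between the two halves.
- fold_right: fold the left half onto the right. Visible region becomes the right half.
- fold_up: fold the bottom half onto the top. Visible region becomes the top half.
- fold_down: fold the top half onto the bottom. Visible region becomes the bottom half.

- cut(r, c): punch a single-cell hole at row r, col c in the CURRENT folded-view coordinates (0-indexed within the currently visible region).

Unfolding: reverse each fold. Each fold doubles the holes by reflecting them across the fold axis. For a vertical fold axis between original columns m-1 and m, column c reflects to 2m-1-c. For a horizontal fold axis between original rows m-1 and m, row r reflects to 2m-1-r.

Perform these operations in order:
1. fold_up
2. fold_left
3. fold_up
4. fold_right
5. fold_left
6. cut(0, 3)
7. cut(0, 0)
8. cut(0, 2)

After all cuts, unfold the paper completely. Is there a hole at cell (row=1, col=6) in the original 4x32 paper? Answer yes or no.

Op 1 fold_up: fold axis h@2; visible region now rows[0,2) x cols[0,32) = 2x32
Op 2 fold_left: fold axis v@16; visible region now rows[0,2) x cols[0,16) = 2x16
Op 3 fold_up: fold axis h@1; visible region now rows[0,1) x cols[0,16) = 1x16
Op 4 fold_right: fold axis v@8; visible region now rows[0,1) x cols[8,16) = 1x8
Op 5 fold_left: fold axis v@12; visible region now rows[0,1) x cols[8,12) = 1x4
Op 6 cut(0, 3): punch at orig (0,11); cuts so far [(0, 11)]; region rows[0,1) x cols[8,12) = 1x4
Op 7 cut(0, 0): punch at orig (0,8); cuts so far [(0, 8), (0, 11)]; region rows[0,1) x cols[8,12) = 1x4
Op 8 cut(0, 2): punch at orig (0,10); cuts so far [(0, 8), (0, 10), (0, 11)]; region rows[0,1) x cols[8,12) = 1x4
Unfold 1 (reflect across v@12): 6 holes -> [(0, 8), (0, 10), (0, 11), (0, 12), (0, 13), (0, 15)]
Unfold 2 (reflect across v@8): 12 holes -> [(0, 0), (0, 2), (0, 3), (0, 4), (0, 5), (0, 7), (0, 8), (0, 10), (0, 11), (0, 12), (0, 13), (0, 15)]
Unfold 3 (reflect across h@1): 24 holes -> [(0, 0), (0, 2), (0, 3), (0, 4), (0, 5), (0, 7), (0, 8), (0, 10), (0, 11), (0, 12), (0, 13), (0, 15), (1, 0), (1, 2), (1, 3), (1, 4), (1, 5), (1, 7), (1, 8), (1, 10), (1, 11), (1, 12), (1, 13), (1, 15)]
Unfold 4 (reflect across v@16): 48 holes -> [(0, 0), (0, 2), (0, 3), (0, 4), (0, 5), (0, 7), (0, 8), (0, 10), (0, 11), (0, 12), (0, 13), (0, 15), (0, 16), (0, 18), (0, 19), (0, 20), (0, 21), (0, 23), (0, 24), (0, 26), (0, 27), (0, 28), (0, 29), (0, 31), (1, 0), (1, 2), (1, 3), (1, 4), (1, 5), (1, 7), (1, 8), (1, 10), (1, 11), (1, 12), (1, 13), (1, 15), (1, 16), (1, 18), (1, 19), (1, 20), (1, 21), (1, 23), (1, 24), (1, 26), (1, 27), (1, 28), (1, 29), (1, 31)]
Unfold 5 (reflect across h@2): 96 holes -> [(0, 0), (0, 2), (0, 3), (0, 4), (0, 5), (0, 7), (0, 8), (0, 10), (0, 11), (0, 12), (0, 13), (0, 15), (0, 16), (0, 18), (0, 19), (0, 20), (0, 21), (0, 23), (0, 24), (0, 26), (0, 27), (0, 28), (0, 29), (0, 31), (1, 0), (1, 2), (1, 3), (1, 4), (1, 5), (1, 7), (1, 8), (1, 10), (1, 11), (1, 12), (1, 13), (1, 15), (1, 16), (1, 18), (1, 19), (1, 20), (1, 21), (1, 23), (1, 24), (1, 26), (1, 27), (1, 28), (1, 29), (1, 31), (2, 0), (2, 2), (2, 3), (2, 4), (2, 5), (2, 7), (2, 8), (2, 10), (2, 11), (2, 12), (2, 13), (2, 15), (2, 16), (2, 18), (2, 19), (2, 20), (2, 21), (2, 23), (2, 24), (2, 26), (2, 27), (2, 28), (2, 29), (2, 31), (3, 0), (3, 2), (3, 3), (3, 4), (3, 5), (3, 7), (3, 8), (3, 10), (3, 11), (3, 12), (3, 13), (3, 15), (3, 16), (3, 18), (3, 19), (3, 20), (3, 21), (3, 23), (3, 24), (3, 26), (3, 27), (3, 28), (3, 29), (3, 31)]
Holes: [(0, 0), (0, 2), (0, 3), (0, 4), (0, 5), (0, 7), (0, 8), (0, 10), (0, 11), (0, 12), (0, 13), (0, 15), (0, 16), (0, 18), (0, 19), (0, 20), (0, 21), (0, 23), (0, 24), (0, 26), (0, 27), (0, 28), (0, 29), (0, 31), (1, 0), (1, 2), (1, 3), (1, 4), (1, 5), (1, 7), (1, 8), (1, 10), (1, 11), (1, 12), (1, 13), (1, 15), (1, 16), (1, 18), (1, 19), (1, 20), (1, 21), (1, 23), (1, 24), (1, 26), (1, 27), (1, 28), (1, 29), (1, 31), (2, 0), (2, 2), (2, 3), (2, 4), (2, 5), (2, 7), (2, 8), (2, 10), (2, 11), (2, 12), (2, 13), (2, 15), (2, 16), (2, 18), (2, 19), (2, 20), (2, 21), (2, 23), (2, 24), (2, 26), (2, 27), (2, 28), (2, 29), (2, 31), (3, 0), (3, 2), (3, 3), (3, 4), (3, 5), (3, 7), (3, 8), (3, 10), (3, 11), (3, 12), (3, 13), (3, 15), (3, 16), (3, 18), (3, 19), (3, 20), (3, 21), (3, 23), (3, 24), (3, 26), (3, 27), (3, 28), (3, 29), (3, 31)]

Answer: no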